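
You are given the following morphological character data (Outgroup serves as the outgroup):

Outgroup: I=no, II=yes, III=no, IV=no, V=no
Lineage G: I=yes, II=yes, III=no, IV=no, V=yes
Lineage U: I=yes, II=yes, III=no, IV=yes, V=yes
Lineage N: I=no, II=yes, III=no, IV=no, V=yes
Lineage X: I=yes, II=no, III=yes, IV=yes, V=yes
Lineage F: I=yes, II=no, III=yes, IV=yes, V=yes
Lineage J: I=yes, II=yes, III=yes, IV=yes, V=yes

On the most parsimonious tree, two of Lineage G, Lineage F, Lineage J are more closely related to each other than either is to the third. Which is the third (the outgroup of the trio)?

Lineage G

Character polarity is set by the outgroup: the derived state is whichever differs from the outgroup's state, so for II the derived state is 'no', and for the remaining characters it is 'yes'.
I (derived state 'yes') is shared by Lineage F, Lineage G, Lineage J, Lineage U, and Lineage X — a synapomorphy uniting that clade.
II: derived state 'no' in Lineage F and Lineage X only — synapomorphy for {Lineage F, Lineage X}.
III: derived state 'yes' in Lineage F, Lineage J, and Lineage X only — synapomorphy for {Lineage F, Lineage J, Lineage X}.
Only Lineage F, Lineage J, Lineage U, and Lineage X show the derived state 'yes' for IV, supporting them as a clade.
All ingroup taxa share the derived state 'yes' for V; it defines the ingroup but does not resolve relationships within it.
Most parsimonious ingroup topology: ((Lineage G,(Lineage U,((Lineage X,Lineage F),Lineage J))),Lineage N).
Lineage F and Lineage J share a more recent common ancestor with each other than either does with Lineage G, so Lineage G is the least closely related of the three.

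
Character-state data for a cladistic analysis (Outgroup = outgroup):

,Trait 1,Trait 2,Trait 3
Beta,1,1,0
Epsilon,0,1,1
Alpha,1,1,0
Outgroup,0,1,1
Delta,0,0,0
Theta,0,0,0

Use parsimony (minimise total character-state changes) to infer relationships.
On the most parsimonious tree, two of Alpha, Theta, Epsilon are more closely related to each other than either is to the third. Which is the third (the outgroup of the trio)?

Epsilon

Character polarity is set by the outgroup: the derived state is whichever differs from the outgroup's state, so for Trait 2, Trait 3 the derived state is '0', and for the remaining characters it is '1'.
Trait 1: derived state '1' in Alpha and Beta only — synapomorphy for {Alpha, Beta}.
Trait 2: derived state '0' in Delta and Theta only — synapomorphy for {Delta, Theta}.
Trait 3: derived state '0' in Alpha, Beta, Delta, and Theta only — synapomorphy for {Alpha, Beta, Delta, Theta}.
Most parsimonious ingroup topology: (((Alpha,Beta),(Delta,Theta)),Epsilon).
Theta and Alpha share a more recent common ancestor with each other than either does with Epsilon, so Epsilon is the least closely related of the three.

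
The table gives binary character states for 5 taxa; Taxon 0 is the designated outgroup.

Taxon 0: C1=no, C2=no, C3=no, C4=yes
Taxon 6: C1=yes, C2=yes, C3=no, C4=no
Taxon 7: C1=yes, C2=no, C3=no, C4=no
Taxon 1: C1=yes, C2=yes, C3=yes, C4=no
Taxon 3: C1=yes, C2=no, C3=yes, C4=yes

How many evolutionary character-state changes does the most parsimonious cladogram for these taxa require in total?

5

Character polarity is set by the outgroup: the derived state is whichever differs from the outgroup's state, so for C4 the derived state is 'no', and for the remaining characters it is 'yes'.
C1 (derived state 'yes') is shared by all ingroup taxa — unites the whole ingroup.
C2 (derived state 'yes') is shared by Taxon 1 and Taxon 6 — a synapomorphy uniting that clade.
C3 (state 'yes') occurs in Taxon 1 and Taxon 3 but conflicts with the nesting implied by the other characters — most parsimoniously interpreted as homoplasy.
C4 (derived state 'no') is shared by Taxon 1, Taxon 6, and Taxon 7 — a synapomorphy uniting that clade.
Most parsimonious ingroup topology: (((Taxon 6,Taxon 1),Taxon 7),Taxon 3).
Changes per character on this tree: C1: 1; C2: 1; C3: 2; C4: 1.
Total = 5.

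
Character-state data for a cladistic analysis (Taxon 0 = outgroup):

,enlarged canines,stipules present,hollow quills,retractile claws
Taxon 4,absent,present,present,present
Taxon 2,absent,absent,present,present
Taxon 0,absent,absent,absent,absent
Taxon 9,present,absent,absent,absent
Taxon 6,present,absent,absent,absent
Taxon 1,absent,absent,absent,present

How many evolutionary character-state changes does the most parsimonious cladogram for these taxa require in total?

4

The outgroup has state 'absent' for every character, so 'present' is the derived state throughout.
enlarged canines (derived state 'present') is shared by Taxon 6 and Taxon 9 — a synapomorphy uniting that clade.
stipules present: derived state 'present' in Taxon 4 only — an autapomorphy, so it tells us nothing about relationships among taxa.
hollow quills (derived state 'present') is shared by Taxon 2 and Taxon 4 — a synapomorphy uniting that clade.
Only Taxon 1, Taxon 2, and Taxon 4 show the derived state 'present' for retractile claws, supporting them as a clade.
Most parsimonious ingroup topology: ((Taxon 1,(Taxon 2,Taxon 4)),(Taxon 9,Taxon 6)).
Changes per character on this tree: enlarged canines: 1; stipules present: 1; hollow quills: 1; retractile claws: 1.
Total = 4.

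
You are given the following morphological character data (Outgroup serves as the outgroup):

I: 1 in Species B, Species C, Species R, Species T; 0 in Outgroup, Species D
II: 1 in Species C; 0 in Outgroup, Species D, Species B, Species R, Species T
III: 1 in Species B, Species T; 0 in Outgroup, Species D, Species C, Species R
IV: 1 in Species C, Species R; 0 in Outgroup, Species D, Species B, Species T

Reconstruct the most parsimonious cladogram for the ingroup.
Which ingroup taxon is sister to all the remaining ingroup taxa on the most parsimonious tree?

Species D

The outgroup has state '0' for every character, so '1' is the derived state throughout.
I (derived state '1') is shared by Species B, Species C, Species R, and Species T — a synapomorphy uniting that clade.
II (derived state '1') is unique to Species C (autapomorphy; uninformative for grouping).
III (derived state '1') is shared by Species B and Species T — a synapomorphy uniting that clade.
IV (derived state '1') is shared by Species C and Species R — a synapomorphy uniting that clade.
Most parsimonious ingroup topology: (Species D,((Species B,Species T),(Species C,Species R))).
Species D is sister to the clade containing all other ingroup taxa, so it is the earliest-diverging (most basal) ingroup lineage.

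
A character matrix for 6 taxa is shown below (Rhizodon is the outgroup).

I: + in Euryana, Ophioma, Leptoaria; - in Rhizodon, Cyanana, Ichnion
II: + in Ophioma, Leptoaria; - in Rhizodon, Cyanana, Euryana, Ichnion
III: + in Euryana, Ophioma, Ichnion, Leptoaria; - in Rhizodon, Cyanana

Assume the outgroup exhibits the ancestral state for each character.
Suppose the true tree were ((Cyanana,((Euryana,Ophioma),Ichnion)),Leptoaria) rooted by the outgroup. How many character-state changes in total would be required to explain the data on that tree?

Map each character onto ((Cyanana,((Euryana,Ophioma),Ichnion)),Leptoaria) (rooted by Rhizodon) and count the minimum state changes it requires (Fitch parsimony):
I: 2; II: 2; III: 2.
Total tree length = 6.

6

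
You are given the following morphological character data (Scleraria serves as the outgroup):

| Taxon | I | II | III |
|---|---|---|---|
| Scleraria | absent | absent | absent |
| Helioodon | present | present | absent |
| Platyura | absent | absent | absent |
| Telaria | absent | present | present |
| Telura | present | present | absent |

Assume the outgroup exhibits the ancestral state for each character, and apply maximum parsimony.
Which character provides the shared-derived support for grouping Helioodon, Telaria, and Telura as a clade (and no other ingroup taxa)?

The outgroup has state 'absent' for every character, so 'present' is the derived state throughout.
Only Helioodon and Telura show the derived state 'present' for I, supporting them as a clade.
Only Helioodon, Telaria, and Telura show the derived state 'present' for II, supporting them as a clade.
III (derived state 'present') is unique to Telaria (autapomorphy; uninformative for grouping).
Most parsimonious ingroup topology: (((Helioodon,Telura),Telaria),Platyura).
The clade {Helioodon, Telaria, Telura} is supported by II: its derived state 'present' occurs in exactly those taxa and in no other taxon (including the outgroup).

II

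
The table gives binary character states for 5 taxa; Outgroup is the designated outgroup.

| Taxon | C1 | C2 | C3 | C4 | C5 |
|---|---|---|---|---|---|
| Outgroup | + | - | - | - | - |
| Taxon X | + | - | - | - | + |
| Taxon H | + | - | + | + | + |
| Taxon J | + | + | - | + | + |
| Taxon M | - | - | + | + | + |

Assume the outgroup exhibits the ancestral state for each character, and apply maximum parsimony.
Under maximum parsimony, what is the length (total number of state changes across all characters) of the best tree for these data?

5

Character polarity is set by the outgroup: the derived state is whichever differs from the outgroup's state, so for C1 the derived state is '-', and for the remaining characters it is '+'.
C1: derived state '-' in Taxon M only — an autapomorphy, so it tells us nothing about relationships among taxa.
C2: derived state '+' in Taxon J only — an autapomorphy, so it tells us nothing about relationships among taxa.
C3: derived state '+' in Taxon H and Taxon M only — synapomorphy for {Taxon H, Taxon M}.
C4 (derived state '+') is shared by Taxon H, Taxon J, and Taxon M — a synapomorphy uniting that clade.
C5 (derived state '+') is shared by all ingroup taxa — unites the whole ingroup.
Most parsimonious ingroup topology: ((Taxon J,(Taxon H,Taxon M)),Taxon X).
Changes per character on this tree: C1: 1; C2: 1; C3: 1; C4: 1; C5: 1.
Total = 5.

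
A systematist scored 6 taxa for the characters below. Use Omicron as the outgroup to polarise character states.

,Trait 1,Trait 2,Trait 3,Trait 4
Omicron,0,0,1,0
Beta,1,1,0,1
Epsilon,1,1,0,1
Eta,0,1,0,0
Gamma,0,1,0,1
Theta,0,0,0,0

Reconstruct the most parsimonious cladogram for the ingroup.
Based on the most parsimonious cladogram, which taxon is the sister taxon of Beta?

Epsilon

Character polarity is set by the outgroup: the derived state is whichever differs from the outgroup's state, so for Trait 3 the derived state is '0', and for the remaining characters it is '1'.
Trait 1 (derived state '1') is shared by Beta and Epsilon — a synapomorphy uniting that clade.
Trait 2: derived state '1' in Beta, Epsilon, Eta, and Gamma only — synapomorphy for {Beta, Epsilon, Eta, Gamma}.
All ingroup taxa share the derived state '0' for Trait 3; it defines the ingroup but does not resolve relationships within it.
Only Beta, Epsilon, and Gamma show the derived state '1' for Trait 4, supporting them as a clade.
Most parsimonious ingroup topology: ((((Beta,Epsilon),Gamma),Eta),Theta).
Beta and Epsilon form a cherry on this tree, so they are sister taxa.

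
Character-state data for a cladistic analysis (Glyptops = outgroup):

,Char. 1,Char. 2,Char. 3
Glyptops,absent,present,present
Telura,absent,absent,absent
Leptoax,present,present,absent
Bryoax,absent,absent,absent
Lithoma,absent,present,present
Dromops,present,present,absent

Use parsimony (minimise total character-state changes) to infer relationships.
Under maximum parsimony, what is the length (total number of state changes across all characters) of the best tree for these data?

3

Character polarity is set by the outgroup: the derived state is whichever differs from the outgroup's state, so for Char. 2, Char. 3 the derived state is 'absent', and for the remaining characters it is 'present'.
Only Dromops and Leptoax show the derived state 'present' for Char. 1, supporting them as a clade.
Only Bryoax and Telura show the derived state 'absent' for Char. 2, supporting them as a clade.
Only Bryoax, Dromops, Leptoax, and Telura show the derived state 'absent' for Char. 3, supporting them as a clade.
Most parsimonious ingroup topology: (((Telura,Bryoax),(Leptoax,Dromops)),Lithoma).
Changes per character on this tree: Char. 1: 1; Char. 2: 1; Char. 3: 1.
Total = 3.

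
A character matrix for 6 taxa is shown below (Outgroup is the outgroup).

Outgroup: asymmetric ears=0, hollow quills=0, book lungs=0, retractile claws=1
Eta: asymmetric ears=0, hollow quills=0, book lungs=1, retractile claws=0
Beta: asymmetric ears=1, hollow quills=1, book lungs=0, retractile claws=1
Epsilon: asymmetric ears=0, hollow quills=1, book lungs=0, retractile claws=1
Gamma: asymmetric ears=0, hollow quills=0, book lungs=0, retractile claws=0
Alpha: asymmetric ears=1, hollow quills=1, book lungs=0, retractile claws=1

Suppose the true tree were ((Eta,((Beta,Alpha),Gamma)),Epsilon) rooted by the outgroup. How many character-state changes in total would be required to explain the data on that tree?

Map each character onto ((Eta,((Beta,Alpha),Gamma)),Epsilon) (rooted by Outgroup) and count the minimum state changes it requires (Fitch parsimony):
asymmetric ears: 1; hollow quills: 2; book lungs: 1; retractile claws: 2.
Total tree length = 6.

6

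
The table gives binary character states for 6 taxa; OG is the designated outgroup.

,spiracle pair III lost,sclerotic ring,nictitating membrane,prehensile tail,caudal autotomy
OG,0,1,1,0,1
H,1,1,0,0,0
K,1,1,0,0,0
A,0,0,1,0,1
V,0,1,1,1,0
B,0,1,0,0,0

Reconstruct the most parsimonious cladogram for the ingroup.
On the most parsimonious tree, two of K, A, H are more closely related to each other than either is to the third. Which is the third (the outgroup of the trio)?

A

Character polarity is set by the outgroup: the derived state is whichever differs from the outgroup's state, so for sclerotic ring, nictitating membrane, caudal autotomy the derived state is '0', and for the remaining characters it is '1'.
Only H and K show the derived state '1' for spiracle pair III lost, supporting them as a clade.
sclerotic ring: derived state '0' in A only — an autapomorphy, so it tells us nothing about relationships among taxa.
nictitating membrane: derived state '0' in B, H, and K only — synapomorphy for {B, H, K}.
prehensile tail: derived state '1' in V only — an autapomorphy, so it tells us nothing about relationships among taxa.
caudal autotomy (derived state '0') is shared by B, H, K, and V — a synapomorphy uniting that clade.
Most parsimonious ingroup topology: ((((H,K),B),V),A).
H and K share a more recent common ancestor with each other than either does with A, so A is the least closely related of the three.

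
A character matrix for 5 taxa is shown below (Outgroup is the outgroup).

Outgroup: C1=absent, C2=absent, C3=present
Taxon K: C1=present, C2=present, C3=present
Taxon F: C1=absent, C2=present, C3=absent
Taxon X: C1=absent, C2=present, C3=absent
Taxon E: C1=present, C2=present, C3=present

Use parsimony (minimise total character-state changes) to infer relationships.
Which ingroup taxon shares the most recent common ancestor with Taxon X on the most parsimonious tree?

Character polarity is set by the outgroup: the derived state is whichever differs from the outgroup's state, so for C3 the derived state is 'absent', and for the remaining characters it is 'present'.
Only Taxon E and Taxon K show the derived state 'present' for C1, supporting them as a clade.
All ingroup taxa share the derived state 'present' for C2; it defines the ingroup but does not resolve relationships within it.
Only Taxon F and Taxon X show the derived state 'absent' for C3, supporting them as a clade.
Most parsimonious ingroup topology: ((Taxon K,Taxon E),(Taxon F,Taxon X)).
Taxon X and Taxon F form a cherry on this tree, so they are sister taxa.

Taxon F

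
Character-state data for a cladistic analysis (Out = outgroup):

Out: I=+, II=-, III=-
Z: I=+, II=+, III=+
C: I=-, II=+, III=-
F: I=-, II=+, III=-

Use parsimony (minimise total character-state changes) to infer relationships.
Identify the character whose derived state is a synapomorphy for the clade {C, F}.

I

Character polarity is set by the outgroup: the derived state is whichever differs from the outgroup's state, so for I the derived state is '-', and for the remaining characters it is '+'.
Only C and F show the derived state '-' for I, supporting them as a clade.
All ingroup taxa share the derived state '+' for II; it defines the ingroup but does not resolve relationships within it.
III: derived state '+' in Z only — an autapomorphy, so it tells us nothing about relationships among taxa.
Most parsimonious ingroup topology: (Z,(C,F)).
The clade {C, F} is supported by I: its derived state '-' occurs in exactly those taxa and in no other taxon (including the outgroup).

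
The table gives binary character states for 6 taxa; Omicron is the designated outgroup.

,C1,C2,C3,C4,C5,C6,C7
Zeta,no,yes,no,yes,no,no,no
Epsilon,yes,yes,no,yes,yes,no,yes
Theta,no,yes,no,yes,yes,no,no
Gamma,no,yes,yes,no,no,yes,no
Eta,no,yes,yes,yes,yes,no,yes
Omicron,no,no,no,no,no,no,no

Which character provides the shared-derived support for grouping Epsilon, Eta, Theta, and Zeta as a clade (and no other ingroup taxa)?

C4

The outgroup has state 'no' for every character, so 'yes' is the derived state throughout.
C1: derived state 'yes' in Epsilon only — an autapomorphy, so it tells us nothing about relationships among taxa.
All ingroup taxa share the derived state 'yes' for C2; it defines the ingroup but does not resolve relationships within it.
C3 groups Eta and Gamma, which is incompatible with the clades supported by the remaining characters; treating it as convergent (homoplasy) costs fewer steps than any alternative tree.
Only Epsilon, Eta, Theta, and Zeta show the derived state 'yes' for C4, supporting them as a clade.
C5 (derived state 'yes') is shared by Epsilon, Eta, and Theta — a synapomorphy uniting that clade.
C6: derived state 'yes' in Gamma only — an autapomorphy, so it tells us nothing about relationships among taxa.
Only Epsilon and Eta show the derived state 'yes' for C7, supporting them as a clade.
Most parsimonious ingroup topology: (((Theta,(Epsilon,Eta)),Zeta),Gamma).
The clade {Epsilon, Eta, Theta, Zeta} is supported by C4: its derived state 'yes' occurs in exactly those taxa and in no other taxon (including the outgroup).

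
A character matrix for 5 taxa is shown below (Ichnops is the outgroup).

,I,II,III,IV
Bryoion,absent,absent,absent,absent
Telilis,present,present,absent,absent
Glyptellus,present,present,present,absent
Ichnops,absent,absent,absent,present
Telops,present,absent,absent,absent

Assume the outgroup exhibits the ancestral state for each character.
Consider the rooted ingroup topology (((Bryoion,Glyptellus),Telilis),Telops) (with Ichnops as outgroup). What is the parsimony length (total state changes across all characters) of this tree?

Map each character onto (((Bryoion,Glyptellus),Telilis),Telops) (rooted by Ichnops) and count the minimum state changes it requires (Fitch parsimony):
I: 2; II: 2; III: 1; IV: 1.
Total tree length = 6.

6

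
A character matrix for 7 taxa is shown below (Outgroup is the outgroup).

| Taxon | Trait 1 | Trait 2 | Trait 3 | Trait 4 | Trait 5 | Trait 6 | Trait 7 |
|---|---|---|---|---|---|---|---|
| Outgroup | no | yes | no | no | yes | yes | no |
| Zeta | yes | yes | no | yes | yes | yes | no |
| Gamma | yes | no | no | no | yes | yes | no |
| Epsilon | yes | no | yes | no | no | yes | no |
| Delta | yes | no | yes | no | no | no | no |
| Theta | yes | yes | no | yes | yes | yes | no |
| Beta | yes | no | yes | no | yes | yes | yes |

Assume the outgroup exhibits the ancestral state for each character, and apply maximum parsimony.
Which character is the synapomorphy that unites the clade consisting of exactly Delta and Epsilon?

Character polarity is set by the outgroup: the derived state is whichever differs from the outgroup's state, so for Trait 2, Trait 5, Trait 6 the derived state is 'no', and for the remaining characters it is 'yes'.
Trait 1 (derived state 'yes') is shared by all ingroup taxa — unites the whole ingroup.
Trait 2 (derived state 'no') is shared by Beta, Delta, Epsilon, and Gamma — a synapomorphy uniting that clade.
Only Beta, Delta, and Epsilon show the derived state 'yes' for Trait 3, supporting them as a clade.
Trait 4 (derived state 'yes') is shared by Theta and Zeta — a synapomorphy uniting that clade.
Only Delta and Epsilon show the derived state 'no' for Trait 5, supporting them as a clade.
Trait 6: derived state 'no' in Delta only — an autapomorphy, so it tells us nothing about relationships among taxa.
Trait 7: derived state 'yes' in Beta only — an autapomorphy, so it tells us nothing about relationships among taxa.
Most parsimonious ingroup topology: ((Zeta,Theta),(Gamma,((Epsilon,Delta),Beta))).
The clade {Delta, Epsilon} is supported by Trait 5: its derived state 'no' occurs in exactly those taxa and in no other taxon (including the outgroup).

Trait 5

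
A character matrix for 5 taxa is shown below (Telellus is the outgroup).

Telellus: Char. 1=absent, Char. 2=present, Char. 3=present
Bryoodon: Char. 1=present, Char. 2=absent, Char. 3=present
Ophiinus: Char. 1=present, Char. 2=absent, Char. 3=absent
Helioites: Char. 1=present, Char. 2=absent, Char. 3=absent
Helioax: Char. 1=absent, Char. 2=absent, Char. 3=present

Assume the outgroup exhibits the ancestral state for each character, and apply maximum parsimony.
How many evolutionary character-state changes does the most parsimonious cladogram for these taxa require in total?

Character polarity is set by the outgroup: the derived state is whichever differs from the outgroup's state, so for Char. 2, Char. 3 the derived state is 'absent', and for the remaining characters it is 'present'.
Char. 1 (derived state 'present') is shared by Bryoodon, Helioites, and Ophiinus — a synapomorphy uniting that clade.
All ingroup taxa share the derived state 'absent' for Char. 2; it defines the ingroup but does not resolve relationships within it.
Char. 3 (derived state 'absent') is shared by Helioites and Ophiinus — a synapomorphy uniting that clade.
Most parsimonious ingroup topology: ((Bryoodon,(Ophiinus,Helioites)),Helioax).
Changes per character on this tree: Char. 1: 1; Char. 2: 1; Char. 3: 1.
Total = 3.

3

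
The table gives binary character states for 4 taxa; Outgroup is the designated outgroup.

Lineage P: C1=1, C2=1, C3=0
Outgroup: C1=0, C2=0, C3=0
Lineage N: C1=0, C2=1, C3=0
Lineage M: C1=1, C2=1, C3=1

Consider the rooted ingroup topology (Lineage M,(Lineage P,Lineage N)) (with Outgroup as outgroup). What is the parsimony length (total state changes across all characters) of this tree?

4

Map each character onto (Lineage M,(Lineage P,Lineage N)) (rooted by Outgroup) and count the minimum state changes it requires (Fitch parsimony):
C1: 2; C2: 1; C3: 1.
Total tree length = 4.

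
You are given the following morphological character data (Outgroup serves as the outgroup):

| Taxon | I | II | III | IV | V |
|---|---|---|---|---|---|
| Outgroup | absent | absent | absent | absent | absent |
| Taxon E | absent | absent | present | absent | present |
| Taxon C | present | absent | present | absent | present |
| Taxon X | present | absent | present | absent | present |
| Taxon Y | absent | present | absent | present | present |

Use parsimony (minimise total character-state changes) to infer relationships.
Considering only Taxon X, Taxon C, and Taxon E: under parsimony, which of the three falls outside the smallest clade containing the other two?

The outgroup has state 'absent' for every character, so 'present' is the derived state throughout.
I: derived state 'present' in Taxon C and Taxon X only — synapomorphy for {Taxon C, Taxon X}.
II (derived state 'present') is unique to Taxon Y (autapomorphy; uninformative for grouping).
Only Taxon C, Taxon E, and Taxon X show the derived state 'present' for III, supporting them as a clade.
IV (derived state 'present') is unique to Taxon Y (autapomorphy; uninformative for grouping).
V (derived state 'present') is shared by all ingroup taxa — unites the whole ingroup.
Most parsimonious ingroup topology: ((Taxon E,(Taxon C,Taxon X)),Taxon Y).
Taxon X and Taxon C share a more recent common ancestor with each other than either does with Taxon E, so Taxon E is the least closely related of the three.

Taxon E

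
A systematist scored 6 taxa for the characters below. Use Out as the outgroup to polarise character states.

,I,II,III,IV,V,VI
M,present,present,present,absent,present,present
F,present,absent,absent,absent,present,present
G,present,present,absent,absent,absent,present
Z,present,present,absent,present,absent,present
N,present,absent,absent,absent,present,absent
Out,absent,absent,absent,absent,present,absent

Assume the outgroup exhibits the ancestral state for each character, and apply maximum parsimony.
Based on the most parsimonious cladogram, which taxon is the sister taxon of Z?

Character polarity is set by the outgroup: the derived state is whichever differs from the outgroup's state, so for V the derived state is 'absent', and for the remaining characters it is 'present'.
All ingroup taxa share the derived state 'present' for I; it defines the ingroup but does not resolve relationships within it.
Only G, M, and Z show the derived state 'present' for II, supporting them as a clade.
III (derived state 'present') is unique to M (autapomorphy; uninformative for grouping).
IV: derived state 'present' in Z only — an autapomorphy, so it tells us nothing about relationships among taxa.
Only G and Z show the derived state 'absent' for V, supporting them as a clade.
VI: derived state 'present' in F, G, M, and Z only — synapomorphy for {F, G, M, Z}.
Most parsimonious ingroup topology: ((((G,Z),M),F),N).
Z and G form a cherry on this tree, so they are sister taxa.

G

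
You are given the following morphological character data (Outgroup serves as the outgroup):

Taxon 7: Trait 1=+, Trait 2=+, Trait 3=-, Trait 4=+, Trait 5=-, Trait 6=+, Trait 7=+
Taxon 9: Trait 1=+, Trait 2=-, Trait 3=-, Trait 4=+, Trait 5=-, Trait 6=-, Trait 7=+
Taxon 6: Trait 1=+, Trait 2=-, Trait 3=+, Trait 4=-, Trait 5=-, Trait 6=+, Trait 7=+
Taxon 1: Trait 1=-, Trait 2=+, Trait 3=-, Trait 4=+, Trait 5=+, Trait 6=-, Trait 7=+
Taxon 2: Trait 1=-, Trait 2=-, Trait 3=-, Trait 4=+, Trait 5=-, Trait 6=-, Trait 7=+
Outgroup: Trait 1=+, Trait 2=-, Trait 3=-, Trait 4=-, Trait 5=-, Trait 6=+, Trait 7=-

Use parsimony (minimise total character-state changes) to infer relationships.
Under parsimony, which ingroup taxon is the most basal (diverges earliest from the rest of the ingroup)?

Character polarity is set by the outgroup: the derived state is whichever differs from the outgroup's state, so for Trait 1, Trait 6 the derived state is '-', and for the remaining characters it is '+'.
Trait 1: derived state '-' in Taxon 1 and Taxon 2 only — synapomorphy for {Taxon 1, Taxon 2}.
Trait 2 groups Taxon 1 and Taxon 7, which is incompatible with the clades supported by the remaining characters; treating it as convergent (homoplasy) costs fewer steps than any alternative tree.
Trait 3: derived state '+' in Taxon 6 only — an autapomorphy, so it tells us nothing about relationships among taxa.
Only Taxon 1, Taxon 2, Taxon 7, and Taxon 9 show the derived state '+' for Trait 4, supporting them as a clade.
Trait 5: derived state '+' in Taxon 1 only — an autapomorphy, so it tells us nothing about relationships among taxa.
Only Taxon 1, Taxon 2, and Taxon 9 show the derived state '-' for Trait 6, supporting them as a clade.
All ingroup taxa share the derived state '+' for Trait 7; it defines the ingroup but does not resolve relationships within it.
Most parsimonious ingroup topology: (((Taxon 9,(Taxon 1,Taxon 2)),Taxon 7),Taxon 6).
Taxon 6 is sister to the clade containing all other ingroup taxa, so it is the earliest-diverging (most basal) ingroup lineage.

Taxon 6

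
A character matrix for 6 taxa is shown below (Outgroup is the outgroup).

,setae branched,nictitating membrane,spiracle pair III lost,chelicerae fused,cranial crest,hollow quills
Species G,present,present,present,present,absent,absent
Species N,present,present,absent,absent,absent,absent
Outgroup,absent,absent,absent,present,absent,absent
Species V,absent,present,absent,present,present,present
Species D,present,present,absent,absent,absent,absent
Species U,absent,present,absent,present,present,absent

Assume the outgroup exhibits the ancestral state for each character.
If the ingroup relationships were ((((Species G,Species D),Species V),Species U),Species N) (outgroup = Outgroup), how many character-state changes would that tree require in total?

9

Map each character onto ((((Species G,Species D),Species V),Species U),Species N) (rooted by Outgroup) and count the minimum state changes it requires (Fitch parsimony):
setae branched: 2; nictitating membrane: 1; spiracle pair III lost: 1; chelicerae fused: 2; cranial crest: 2; hollow quills: 1.
Total tree length = 9.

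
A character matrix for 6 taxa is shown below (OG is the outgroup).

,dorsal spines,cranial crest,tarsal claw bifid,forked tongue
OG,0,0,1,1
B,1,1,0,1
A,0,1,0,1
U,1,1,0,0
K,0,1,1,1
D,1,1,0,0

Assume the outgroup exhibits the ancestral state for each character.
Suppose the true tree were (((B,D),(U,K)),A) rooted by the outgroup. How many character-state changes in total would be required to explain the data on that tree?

Map each character onto (((B,D),(U,K)),A) (rooted by OG) and count the minimum state changes it requires (Fitch parsimony):
dorsal spines: 2; cranial crest: 1; tarsal claw bifid: 2; forked tongue: 2.
Total tree length = 7.

7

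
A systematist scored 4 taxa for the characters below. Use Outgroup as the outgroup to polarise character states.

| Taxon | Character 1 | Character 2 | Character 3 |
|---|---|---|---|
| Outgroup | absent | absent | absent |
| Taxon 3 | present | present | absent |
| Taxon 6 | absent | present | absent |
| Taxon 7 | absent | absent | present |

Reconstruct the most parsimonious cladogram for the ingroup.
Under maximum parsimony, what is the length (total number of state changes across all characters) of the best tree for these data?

The outgroup has state 'absent' for every character, so 'present' is the derived state throughout.
Character 1 (derived state 'present') is unique to Taxon 3 (autapomorphy; uninformative for grouping).
Character 2 (derived state 'present') is shared by Taxon 3 and Taxon 6 — a synapomorphy uniting that clade.
Character 3: derived state 'present' in Taxon 7 only — an autapomorphy, so it tells us nothing about relationships among taxa.
Most parsimonious ingroup topology: ((Taxon 3,Taxon 6),Taxon 7).
Changes per character on this tree: Character 1: 1; Character 2: 1; Character 3: 1.
Total = 3.

3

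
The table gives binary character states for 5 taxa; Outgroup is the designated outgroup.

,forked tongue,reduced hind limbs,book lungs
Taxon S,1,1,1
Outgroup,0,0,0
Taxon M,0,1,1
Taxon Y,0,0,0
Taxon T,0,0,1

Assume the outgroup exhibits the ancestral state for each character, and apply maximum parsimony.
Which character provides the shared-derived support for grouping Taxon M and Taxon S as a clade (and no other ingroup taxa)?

reduced hind limbs

The outgroup has state '0' for every character, so '1' is the derived state throughout.
forked tongue: derived state '1' in Taxon S only — an autapomorphy, so it tells us nothing about relationships among taxa.
reduced hind limbs (derived state '1') is shared by Taxon M and Taxon S — a synapomorphy uniting that clade.
book lungs (derived state '1') is shared by Taxon M, Taxon S, and Taxon T — a synapomorphy uniting that clade.
Most parsimonious ingroup topology: (Taxon Y,(Taxon T,(Taxon S,Taxon M))).
The clade {Taxon M, Taxon S} is supported by reduced hind limbs: its derived state '1' occurs in exactly those taxa and in no other taxon (including the outgroup).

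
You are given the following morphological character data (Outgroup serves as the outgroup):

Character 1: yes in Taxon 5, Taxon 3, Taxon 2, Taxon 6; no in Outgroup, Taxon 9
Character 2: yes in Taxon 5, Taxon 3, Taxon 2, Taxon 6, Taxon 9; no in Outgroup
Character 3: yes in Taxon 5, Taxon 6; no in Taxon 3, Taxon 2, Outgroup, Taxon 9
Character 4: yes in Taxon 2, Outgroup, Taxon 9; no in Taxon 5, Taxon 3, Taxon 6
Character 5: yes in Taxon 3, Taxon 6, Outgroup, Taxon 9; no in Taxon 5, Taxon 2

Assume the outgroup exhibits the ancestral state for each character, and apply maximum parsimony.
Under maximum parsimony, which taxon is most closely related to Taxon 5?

Character polarity is set by the outgroup: the derived state is whichever differs from the outgroup's state, so for Character 4, Character 5 the derived state is 'no', and for the remaining characters it is 'yes'.
Character 1 (derived state 'yes') is shared by Taxon 2, Taxon 3, Taxon 5, and Taxon 6 — a synapomorphy uniting that clade.
Character 2 (derived state 'yes') is shared by all ingroup taxa — unites the whole ingroup.
Character 3 (derived state 'yes') is shared by Taxon 5 and Taxon 6 — a synapomorphy uniting that clade.
Character 4: derived state 'no' in Taxon 3, Taxon 5, and Taxon 6 only — synapomorphy for {Taxon 3, Taxon 5, Taxon 6}.
Character 5 groups Taxon 2 and Taxon 5, which is incompatible with the clades supported by the remaining characters; treating it as convergent (homoplasy) costs fewer steps than any alternative tree.
Most parsimonious ingroup topology: (((Taxon 3,(Taxon 6,Taxon 5)),Taxon 2),Taxon 9).
Taxon 5 and Taxon 6 form a cherry on this tree, so they are sister taxa.

Taxon 6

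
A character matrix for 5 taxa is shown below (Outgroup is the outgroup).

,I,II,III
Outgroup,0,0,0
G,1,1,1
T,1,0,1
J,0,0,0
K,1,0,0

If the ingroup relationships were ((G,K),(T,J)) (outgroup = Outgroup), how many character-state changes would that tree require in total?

5

Map each character onto ((G,K),(T,J)) (rooted by Outgroup) and count the minimum state changes it requires (Fitch parsimony):
I: 2; II: 1; III: 2.
Total tree length = 5.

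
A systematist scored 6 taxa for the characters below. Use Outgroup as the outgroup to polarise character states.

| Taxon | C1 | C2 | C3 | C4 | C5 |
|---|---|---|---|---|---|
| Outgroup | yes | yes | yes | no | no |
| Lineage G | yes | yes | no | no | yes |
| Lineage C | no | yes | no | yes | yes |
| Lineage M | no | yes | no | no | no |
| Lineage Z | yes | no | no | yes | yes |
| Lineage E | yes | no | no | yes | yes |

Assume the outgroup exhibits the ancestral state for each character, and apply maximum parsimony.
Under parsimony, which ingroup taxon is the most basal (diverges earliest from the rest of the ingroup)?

Character polarity is set by the outgroup: the derived state is whichever differs from the outgroup's state, so for C1, C2, C3 the derived state is 'no', and for the remaining characters it is 'yes'.
C1 (state 'no') occurs in Lineage C and Lineage M but conflicts with the nesting implied by the other characters — most parsimoniously interpreted as homoplasy.
Only Lineage E and Lineage Z show the derived state 'no' for C2, supporting them as a clade.
All ingroup taxa share the derived state 'no' for C3; it defines the ingroup but does not resolve relationships within it.
Only Lineage C, Lineage E, and Lineage Z show the derived state 'yes' for C4, supporting them as a clade.
Only Lineage C, Lineage E, Lineage G, and Lineage Z show the derived state 'yes' for C5, supporting them as a clade.
Most parsimonious ingroup topology: ((Lineage G,(Lineage C,(Lineage Z,Lineage E))),Lineage M).
Lineage M is sister to the clade containing all other ingroup taxa, so it is the earliest-diverging (most basal) ingroup lineage.

Lineage M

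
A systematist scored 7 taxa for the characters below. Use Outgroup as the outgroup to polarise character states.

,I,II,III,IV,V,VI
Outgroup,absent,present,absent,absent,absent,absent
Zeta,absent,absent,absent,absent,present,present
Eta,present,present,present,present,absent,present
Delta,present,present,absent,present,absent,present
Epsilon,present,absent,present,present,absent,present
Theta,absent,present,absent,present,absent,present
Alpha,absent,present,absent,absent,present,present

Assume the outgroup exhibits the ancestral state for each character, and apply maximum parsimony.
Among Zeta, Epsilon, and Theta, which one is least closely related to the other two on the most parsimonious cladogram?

Character polarity is set by the outgroup: the derived state is whichever differs from the outgroup's state, so for II the derived state is 'absent', and for the remaining characters it is 'present'.
I (derived state 'present') is shared by Delta, Epsilon, and Eta — a synapomorphy uniting that clade.
II (state 'absent') occurs in Epsilon and Zeta but conflicts with the nesting implied by the other characters — most parsimoniously interpreted as homoplasy.
III (derived state 'present') is shared by Epsilon and Eta — a synapomorphy uniting that clade.
IV: derived state 'present' in Delta, Epsilon, Eta, and Theta only — synapomorphy for {Delta, Epsilon, Eta, Theta}.
Only Alpha and Zeta show the derived state 'present' for V, supporting them as a clade.
All ingroup taxa share the derived state 'present' for VI; it defines the ingroup but does not resolve relationships within it.
Most parsimonious ingroup topology: ((Zeta,Alpha),(((Eta,Epsilon),Delta),Theta)).
Epsilon and Theta share a more recent common ancestor with each other than either does with Zeta, so Zeta is the least closely related of the three.

Zeta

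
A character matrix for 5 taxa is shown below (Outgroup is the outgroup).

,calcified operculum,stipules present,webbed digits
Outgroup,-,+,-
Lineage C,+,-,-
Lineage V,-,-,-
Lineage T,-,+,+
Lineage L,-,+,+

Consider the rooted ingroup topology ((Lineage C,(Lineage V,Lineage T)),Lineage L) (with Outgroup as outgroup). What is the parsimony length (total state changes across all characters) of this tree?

5

Map each character onto ((Lineage C,(Lineage V,Lineage T)),Lineage L) (rooted by Outgroup) and count the minimum state changes it requires (Fitch parsimony):
calcified operculum: 1; stipules present: 2; webbed digits: 2.
Total tree length = 5.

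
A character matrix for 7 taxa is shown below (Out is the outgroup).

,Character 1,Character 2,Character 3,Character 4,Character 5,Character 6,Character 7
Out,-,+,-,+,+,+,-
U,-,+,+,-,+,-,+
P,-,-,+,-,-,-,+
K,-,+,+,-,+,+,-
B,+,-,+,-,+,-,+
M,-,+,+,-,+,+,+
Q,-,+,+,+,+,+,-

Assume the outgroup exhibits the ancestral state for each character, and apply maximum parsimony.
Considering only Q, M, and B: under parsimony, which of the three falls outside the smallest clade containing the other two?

Character polarity is set by the outgroup: the derived state is whichever differs from the outgroup's state, so for Character 2, Character 4, Character 5, Character 6 the derived state is '-', and for the remaining characters it is '+'.
Character 1: derived state '+' in B only — an autapomorphy, so it tells us nothing about relationships among taxa.
Character 2: derived state '-' in B and P only — synapomorphy for {B, P}.
All ingroup taxa share the derived state '+' for Character 3; it defines the ingroup but does not resolve relationships within it.
Only B, K, M, P, and U show the derived state '-' for Character 4, supporting them as a clade.
Character 5 (derived state '-') is unique to P (autapomorphy; uninformative for grouping).
Character 6 (derived state '-') is shared by B, P, and U — a synapomorphy uniting that clade.
Character 7: derived state '+' in B, M, P, and U only — synapomorphy for {B, M, P, U}.
Most parsimonious ingroup topology: ((((U,(P,B)),M),K),Q).
M and B share a more recent common ancestor with each other than either does with Q, so Q is the least closely related of the three.

Q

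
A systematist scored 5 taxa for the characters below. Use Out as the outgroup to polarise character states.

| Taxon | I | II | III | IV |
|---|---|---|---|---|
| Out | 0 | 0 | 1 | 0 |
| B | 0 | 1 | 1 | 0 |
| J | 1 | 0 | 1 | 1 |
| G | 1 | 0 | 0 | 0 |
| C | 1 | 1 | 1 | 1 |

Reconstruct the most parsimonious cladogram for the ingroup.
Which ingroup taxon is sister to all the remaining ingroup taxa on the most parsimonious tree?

B

Character polarity is set by the outgroup: the derived state is whichever differs from the outgroup's state, so for III the derived state is '0', and for the remaining characters it is '1'.
I: derived state '1' in C, G, and J only — synapomorphy for {C, G, J}.
II (state '1') occurs in B and C but conflicts with the nesting implied by the other characters — most parsimoniously interpreted as homoplasy.
III: derived state '0' in G only — an autapomorphy, so it tells us nothing about relationships among taxa.
Only C and J show the derived state '1' for IV, supporting them as a clade.
Most parsimonious ingroup topology: (B,((J,C),G)).
B is sister to the clade containing all other ingroup taxa, so it is the earliest-diverging (most basal) ingroup lineage.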